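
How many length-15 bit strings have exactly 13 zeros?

Choose the 13 positions: C(15,13) = 105.

105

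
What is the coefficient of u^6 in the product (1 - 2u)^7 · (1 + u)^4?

Coefficient of u^6 = Σ_{j} C(7,j)·(-2)^j·C(4,6-j)·1^(6-j) for j from 2 to 6.
= 84 + (-1120) + 3360 + (-2688) + 448 = 84.

84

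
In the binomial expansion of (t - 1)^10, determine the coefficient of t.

-10

The general term is C(10,j)·(t)^j·(-1)^(10-j); the t^1 term has j = 1.
C(10,1) = 10.
Coefficient = C(10,1) · (-1)^9 = 10 · (-1) = -10.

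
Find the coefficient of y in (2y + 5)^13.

6347656250

The general term is C(13,j)·(2y)^j·(5)^(13-j); the y^1 term has j = 1.
C(13,1) = 13.
Coefficient = C(13,1) · 2^1 · 5^12 = 13 · 2 · 244140625 = 6347656250.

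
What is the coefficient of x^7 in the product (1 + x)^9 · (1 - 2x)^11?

-5244

Coefficient of x^7 = Σ_{j} C(9,j)·1^j·C(11,7-j)·(-2)^(7-j) for j from 0 to 7.
= (-42240) + 266112 + (-532224) + 443520 + (-166320) + 27720 + (-1848) + 36 = -5244.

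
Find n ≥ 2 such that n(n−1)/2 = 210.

n(n−1)/2 = 210 ⇒ n(n−1) = 420. Since 21·20 = 420, n = 21.

21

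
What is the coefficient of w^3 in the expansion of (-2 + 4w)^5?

2560

The general term is C(5,j)·(-2)^j·(4w)^(5-j); the w^3 term has j = 2.
C(5,2) = 10.
Coefficient = C(5,2) · (-2)^2 · 4^3 = 10 · 4 · 64 = 2560.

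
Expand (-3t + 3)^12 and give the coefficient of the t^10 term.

35075106

The general term is C(12,j)·(-3t)^j·(3)^(12-j); the t^10 term has j = 10.
C(12,10) = 66.
Coefficient = C(12,10) · (-3)^10 · 3^2 = 66 · 59049 · 9 = 35075106.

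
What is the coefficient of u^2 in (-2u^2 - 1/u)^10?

3360

General term: C(10,j)·(-2u^2)^j·(-1/u)^(10-j), with u-exponent 2j − 1(10−j) = 3j − 10.
Set 3j − 10 = 2: j = 4.
C(10,4) = 210; (-2)^4 = 16; (-1)^6 = 1.
Coefficient = 210 · 16 · 1 = 3360.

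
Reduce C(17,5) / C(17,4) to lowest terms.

C(n,k+1)/C(n,k) = (n−k)/(k+1) = (17−4)/(4+1) = 13/5.

13/5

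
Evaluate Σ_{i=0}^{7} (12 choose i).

3302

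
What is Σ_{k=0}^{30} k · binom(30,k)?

Since k·C(30,k) = 30·C(29,k−1), the sum is 30·2^29 = 30·536870912 = 16106127360.

16106127360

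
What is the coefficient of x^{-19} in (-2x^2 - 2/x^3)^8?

General term: C(8,j)·(-2x^2)^j·(-2/x^3)^(8-j), with x-exponent 2j − 3(8−j) = 5j − 24.
Set 5j − 24 = -19: j = 1.
C(8,1) = 8; (-2)^1 = -2; (-2)^7 = -128.
Coefficient = 8 · (-2) · (-128) = 2048.

2048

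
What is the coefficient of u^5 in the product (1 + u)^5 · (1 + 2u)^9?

22363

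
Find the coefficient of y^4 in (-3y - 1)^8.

5670

The general term is C(8,j)·(-3y)^j·(-1)^(8-j); the y^4 term has j = 4.
C(8,4) = 70.
Coefficient = C(8,4) · (-3)^4 = 70 · 81 = 5670.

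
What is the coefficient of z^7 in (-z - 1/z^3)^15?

General term: C(15,j)·(-z)^j·(-1/z^3)^(15-j), with z-exponent 1j − 3(15−j) = 4j − 45.
Set 4j − 45 = 7: j = 13.
C(15,13) = 105; (-1)^13 = -1; (-1)^2 = 1.
Coefficient = 105 · (-1) · 1 = -105.

-105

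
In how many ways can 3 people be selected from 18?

This is C(18,3) = 816.

816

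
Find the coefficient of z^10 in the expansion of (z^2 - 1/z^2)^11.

-165

General term: C(11,j)·(z^2)^j·(-1/z^2)^(11-j), with z-exponent 2j − 2(11−j) = 4j − 22.
Set 4j − 22 = 10: j = 8.
C(11,8) = 165; 1^8 = 1; (-1)^3 = -1.
Coefficient = 165 · 1 · (-1) = -165.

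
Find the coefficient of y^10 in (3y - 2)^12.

The general term is C(12,j)·(3y)^j·(-2)^(12-j); the y^10 term has j = 10.
C(12,10) = 66.
Coefficient = C(12,10) · 3^10 · (-2)^2 = 66 · 59049 · 4 = 15588936.

15588936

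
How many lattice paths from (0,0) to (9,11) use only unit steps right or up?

Each path is a sequence of 20 steps with 9 rights: C(20,9) = 167960.

167960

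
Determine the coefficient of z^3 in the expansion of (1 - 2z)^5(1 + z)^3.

Coefficient of z^3 = Σ_{j} C(5,j)·(-2)^j·C(3,3-j)·1^(3-j) for j from 0 to 3.
= 1 + (-30) + 120 + (-80) = 11.

11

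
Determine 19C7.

50388

C(19,7) = (19·18·17·16·15·14·13) / 7! = 253955520 / 5040 = 50388.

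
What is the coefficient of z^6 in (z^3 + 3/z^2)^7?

945

General term: C(7,j)·(z^3)^j·(3/z^2)^(7-j), with z-exponent 3j − 2(7−j) = 5j − 14.
Set 5j − 14 = 6: j = 4.
C(7,4) = 35; 1^4 = 1; 3^3 = 27.
Coefficient = 35 · 1 · 27 = 945.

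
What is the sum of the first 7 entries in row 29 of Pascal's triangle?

621616

1 + 29 + 406 + 3654 + 23751 + 118755 + 475020 = 621616.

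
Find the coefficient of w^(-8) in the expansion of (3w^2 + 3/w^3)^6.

10935

General term: C(6,j)·(3w^2)^j·(3/w^3)^(6-j), with w-exponent 2j − 3(6−j) = 5j − 18.
Set 5j − 18 = -8: j = 2.
C(6,2) = 15; 3^2 = 9; 3^4 = 81.
Coefficient = 15 · 9 · 81 = 10935.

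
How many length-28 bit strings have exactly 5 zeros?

98280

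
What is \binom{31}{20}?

C(31,20) = C(31,11) by symmetry.
C(31,11) = (31·30·29·28·27·26·25·24·23·22·21) / 11! = 3379847863392000 / 39916800 = 84672315.

84672315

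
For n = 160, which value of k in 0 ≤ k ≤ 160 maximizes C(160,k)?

80

C(160,k) is maximized at k = 160/2 = 80.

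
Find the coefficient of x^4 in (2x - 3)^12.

51963120

The general term is C(12,j)·(2x)^j·(-3)^(12-j); the x^4 term has j = 4.
C(12,4) = 495.
Coefficient = C(12,4) · 2^4 · (-3)^8 = 495 · 16 · 6561 = 51963120.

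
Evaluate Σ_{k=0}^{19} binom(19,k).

524288

Setting x = 1 in (1+x)^19 gives Σ C(19,k) = 2^19 = 524288.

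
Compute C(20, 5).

C(20,5) = (20·19·18·17·16) / 5! = 1860480 / 120 = 15504.

15504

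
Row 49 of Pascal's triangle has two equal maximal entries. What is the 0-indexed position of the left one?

24

For odd n = 49, C(49,r) peaks at r = (n−1)/2 and (n+1)/2; the smaller is 24.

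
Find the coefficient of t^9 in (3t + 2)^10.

The general term is C(10,j)·(3t)^j·(2)^(10-j); the t^9 term has j = 9.
C(10,9) = 10.
Coefficient = C(10,9) · 3^9 · 2^1 = 10 · 19683 · 2 = 393660.

393660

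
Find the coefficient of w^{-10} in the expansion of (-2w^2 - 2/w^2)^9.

General term: C(9,j)·(-2w^2)^j·(-2/w^2)^(9-j), with w-exponent 2j − 2(9−j) = 4j − 18.
Set 4j − 18 = -10: j = 2.
C(9,2) = 36; (-2)^2 = 4; (-2)^7 = -128.
Coefficient = 36 · 4 · (-128) = -18432.

-18432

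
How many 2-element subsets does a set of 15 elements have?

C(15,2) = (15·14) / 2! = 210 / 2 = 105.

105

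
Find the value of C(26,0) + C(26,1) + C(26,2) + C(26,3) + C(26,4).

17902

1 + 26 + 325 + 2600 + 14950 = 17902.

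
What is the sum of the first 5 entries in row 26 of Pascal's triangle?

1 + 26 + 325 + 2600 + 14950 = 17902.

17902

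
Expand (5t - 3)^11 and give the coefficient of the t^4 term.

The general term is C(11,j)·(5t)^j·(-3)^(11-j); the t^4 term has j = 4.
C(11,4) = 330.
Coefficient = C(11,4) · 5^4 · (-3)^7 = 330 · 625 · (-2187) = -451068750.

-451068750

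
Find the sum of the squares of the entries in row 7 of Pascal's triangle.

Σ C(7,r)² is the coefficient of x^7 in (1+x)^7(1+x)^7 = (1+x)^14, i.e. C(14,7) = 3432.

3432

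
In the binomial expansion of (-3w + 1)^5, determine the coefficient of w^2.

The general term is C(5,j)·(-3w)^j·(1)^(5-j); the w^2 term has j = 2.
C(5,2) = 10.
Coefficient = C(5,2) · (-3)^2 = 10 · 9 = 90.

90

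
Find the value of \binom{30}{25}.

C(30,25) = C(30,5) by symmetry.
C(30,5) = (30·29·28·27·26) / 5! = 17100720 / 120 = 142506.

142506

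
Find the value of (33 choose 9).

C(33,9) = (33·32·31·30·29·28·27·26·25) / 9! = 13995229248000 / 362880 = 38567100.

38567100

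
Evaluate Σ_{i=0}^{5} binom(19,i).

1 + 19 + 171 + 969 + 3876 + 11628 = 16664.

16664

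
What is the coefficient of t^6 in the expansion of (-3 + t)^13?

-3752892

The general term is C(13,j)·(-3)^j·(t)^(13-j); the t^6 term has j = 7.
C(13,7) = 1716.
Coefficient = C(13,7) · (-3)^7 = 1716 · (-2187) = -3752892.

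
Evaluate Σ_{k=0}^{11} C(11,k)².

Σ C(11,k)² is the coefficient of x^11 in (1+x)^11(1+x)^11 = (1+x)^22, i.e. C(22,11) = 705432.

705432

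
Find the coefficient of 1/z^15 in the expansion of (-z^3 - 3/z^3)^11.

-1082565

General term: C(11,j)·(-z^3)^j·(-3/z^3)^(11-j), with z-exponent 3j − 3(11−j) = 6j − 33.
Set 6j − 33 = -15: j = 3.
C(11,3) = 165; (-1)^3 = -1; (-3)^8 = 6561.
Coefficient = 165 · (-1) · 6561 = -1082565.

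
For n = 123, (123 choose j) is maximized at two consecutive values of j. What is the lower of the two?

61

For odd n = 123, C(123,j) peaks at j = (n−1)/2 and (n+1)/2; the lower is 61.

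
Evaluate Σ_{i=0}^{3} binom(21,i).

1562

1 + 21 + 210 + 1330 = 1562.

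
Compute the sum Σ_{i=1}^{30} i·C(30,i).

16106127360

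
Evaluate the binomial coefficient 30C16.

C(30,16) = C(30,14) by symmetry.
C(30,14) = (30·29·28·27·26·25·24·23·22·21·20·19·18·17) / 14! = 12677700308232960000 / 87178291200 = 145422675.

145422675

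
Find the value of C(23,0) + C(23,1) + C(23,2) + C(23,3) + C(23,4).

10903

1 + 23 + 253 + 1771 + 8855 = 10903.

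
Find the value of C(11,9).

55

C(11,9) = C(11,2) by symmetry.
C(11,2) = (11·10) / 2! = 110 / 2 = 55.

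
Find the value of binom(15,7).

6435

C(15,7) = (15·14·13·12·11·10·9) / 7! = 32432400 / 5040 = 6435.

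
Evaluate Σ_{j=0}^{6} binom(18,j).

1 + 18 + 153 + 816 + 3060 + 8568 + 18564 = 31180.

31180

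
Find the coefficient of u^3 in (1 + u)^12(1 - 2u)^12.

44

Coefficient of u^3 = Σ_{j} C(12,j)·1^j·C(12,3-j)·(-2)^(3-j) for j from 0 to 3.
= (-1760) + 3168 + (-1584) + 220 = 44.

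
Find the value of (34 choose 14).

1391975640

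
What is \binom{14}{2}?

91

C(14,2) = (14·13) / 2! = 182 / 2 = 91.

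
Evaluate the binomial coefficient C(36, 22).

C(36,22) = C(36,14) by symmetry.
C(36,14) = (36·35·34·33·32·31·30·29·28·27·26·25·24·23) / 14! = 330954702783344640000 / 87178291200 = 3796297200.

3796297200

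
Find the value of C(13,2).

78

C(13,2) = (13·12) / 2! = 156 / 2 = 78.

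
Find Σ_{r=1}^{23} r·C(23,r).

96468992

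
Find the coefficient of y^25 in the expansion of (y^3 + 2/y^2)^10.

General term: C(10,j)·(y^3)^j·(2/y^2)^(10-j), with y-exponent 3j − 2(10−j) = 5j − 20.
Set 5j − 20 = 25: j = 9.
C(10,9) = 10; 1^9 = 1; 2^1 = 2.
Coefficient = 10 · 1 · 2 = 20.

20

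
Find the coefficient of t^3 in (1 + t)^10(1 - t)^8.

Coefficient of t^3 = Σ_{j} C(10,j)·1^j·C(8,3-j)·(-1)^(3-j) for j from 0 to 3.
= (-56) + 280 + (-360) + 120 = -16.

-16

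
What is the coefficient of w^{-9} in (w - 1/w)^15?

455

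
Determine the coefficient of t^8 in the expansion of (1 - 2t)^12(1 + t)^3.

-25344

Coefficient of t^8 = Σ_{j} C(12,j)·(-2)^j·C(3,8-j)·1^(8-j) for j from 5 to 8.
= (-25344) + 177408 + (-304128) + 126720 = -25344.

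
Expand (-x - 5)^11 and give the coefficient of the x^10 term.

-55

The general term is C(11,j)·(-x)^j·(-5)^(11-j); the x^10 term has j = 10.
C(11,10) = 11.
Coefficient = C(11,10) · (-5)^1 = 11 · (-5) = -55.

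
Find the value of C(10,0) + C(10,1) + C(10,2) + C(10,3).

1 + 10 + 45 + 120 = 176.

176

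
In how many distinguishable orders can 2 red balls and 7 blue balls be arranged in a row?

36

Choose positions for the red balls: C(9,2) = 36.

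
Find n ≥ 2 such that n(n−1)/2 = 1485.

55

n(n−1)/2 = 1485 ⇒ n(n−1) = 2970. Since 55·54 = 2970, n = 55.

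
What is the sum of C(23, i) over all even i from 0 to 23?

4194304

Half of (1+1)^23 + (1−1)^23 gives the even-index sum: 2^22 = 4194304.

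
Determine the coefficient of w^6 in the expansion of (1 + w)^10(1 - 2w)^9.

1050

Coefficient of w^6 = Σ_{j} C(10,j)·1^j·C(9,6-j)·(-2)^(6-j) for j from 0 to 6.
= 5376 + (-40320) + 90720 + (-80640) + 30240 + (-4536) + 210 = 1050.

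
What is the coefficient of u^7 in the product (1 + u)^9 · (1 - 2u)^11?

Coefficient of u^7 = Σ_{j} C(9,j)·1^j·C(11,7-j)·(-2)^(7-j) for j from 0 to 7.
= (-42240) + 266112 + (-532224) + 443520 + (-166320) + 27720 + (-1848) + 36 = -5244.

-5244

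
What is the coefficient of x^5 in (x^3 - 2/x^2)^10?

General term: C(10,j)·(x^3)^j·(-2/x^2)^(10-j), with x-exponent 3j − 2(10−j) = 5j − 20.
Set 5j − 20 = 5: j = 5.
C(10,5) = 252; 1^5 = 1; (-2)^5 = -32.
Coefficient = 252 · 1 · (-32) = -8064.

-8064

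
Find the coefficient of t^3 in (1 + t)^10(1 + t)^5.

455

(1 + t)^10(1 + t)^5 = (1 + t)^15, so the coefficient of t^3 is C(15,3)·1^3 = 455·1 = 455.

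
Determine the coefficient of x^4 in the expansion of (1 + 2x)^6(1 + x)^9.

4974

Coefficient of x^4 = Σ_{j} C(6,j)·2^j·C(9,4-j)·1^(4-j) for j from 0 to 4.
= 126 + 1008 + 2160 + 1440 + 240 = 4974.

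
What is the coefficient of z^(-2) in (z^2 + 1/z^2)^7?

35

General term: C(7,j)·(z^2)^j·(1/z^2)^(7-j), with z-exponent 2j − 2(7−j) = 4j − 14.
Set 4j − 14 = -2: j = 3.
C(7,3) = 35; 1^3 = 1; 1^4 = 1.
Coefficient = 35 · 1 · 1 = 35.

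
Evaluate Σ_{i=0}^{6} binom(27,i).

1 + 27 + 351 + 2925 + 17550 + 80730 + 296010 = 397594.

397594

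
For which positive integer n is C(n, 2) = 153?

18

n(n−1)/2 = 153 ⇒ n(n−1) = 306. Since 18·17 = 306, n = 18.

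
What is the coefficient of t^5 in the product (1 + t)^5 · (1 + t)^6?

(1 + t)^5(1 + t)^6 = (1 + t)^11, so the coefficient of t^5 is C(11,5)·1^5 = 462·1 = 462.

462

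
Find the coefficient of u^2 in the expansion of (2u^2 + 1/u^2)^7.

General term: C(7,j)·(2u^2)^j·(1/u^2)^(7-j), with u-exponent 2j − 2(7−j) = 4j − 14.
Set 4j − 14 = 2: j = 4.
C(7,4) = 35; 2^4 = 16; 1^3 = 1.
Coefficient = 35 · 16 · 1 = 560.

560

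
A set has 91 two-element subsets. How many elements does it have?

n(n−1)/2 = 91 ⇒ n(n−1) = 182. Since 14·13 = 182, n = 14.

14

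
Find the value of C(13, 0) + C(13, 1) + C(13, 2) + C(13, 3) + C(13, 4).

1093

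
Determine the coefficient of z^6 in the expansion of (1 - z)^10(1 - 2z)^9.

252042

Coefficient of z^6 = Σ_{j} C(10,j)·(-1)^j·C(9,6-j)·(-2)^(6-j) for j from 0 to 6.
= 5376 + 40320 + 90720 + 80640 + 30240 + 4536 + 210 = 252042.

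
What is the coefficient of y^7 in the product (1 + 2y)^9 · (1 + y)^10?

Coefficient of y^7 = Σ_{j} C(9,j)·2^j·C(10,7-j)·1^(7-j) for j from 0 to 7.
= 120 + 3780 + 36288 + 141120 + 241920 + 181440 + 53760 + 4608 = 663036.

663036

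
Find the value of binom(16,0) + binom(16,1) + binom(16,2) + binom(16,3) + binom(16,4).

1 + 16 + 120 + 560 + 1820 = 2517.

2517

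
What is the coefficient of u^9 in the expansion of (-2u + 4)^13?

-93716480

The general term is C(13,j)·(-2u)^j·(4)^(13-j); the u^9 term has j = 9.
C(13,9) = 715.
Coefficient = C(13,9) · (-2)^9 · 4^4 = 715 · (-512) · 256 = -93716480.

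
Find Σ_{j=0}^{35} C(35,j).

34359738368

Setting x = 1 in (1+x)^35 gives Σ C(35,j) = 2^35 = 34359738368.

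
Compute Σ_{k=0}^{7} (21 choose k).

198440

1 + 21 + 210 + 1330 + 5985 + 20349 + 54264 + 116280 = 198440.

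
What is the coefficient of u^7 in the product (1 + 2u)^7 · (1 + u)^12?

391912

Coefficient of u^7 = Σ_{j} C(7,j)·2^j·C(12,7-j)·1^(7-j) for j from 0 to 7.
= 792 + 12936 + 66528 + 138600 + 123200 + 44352 + 5376 + 128 = 391912.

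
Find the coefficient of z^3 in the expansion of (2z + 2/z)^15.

General term: C(15,j)·(2z)^j·(2/z)^(15-j), with z-exponent 1j − 1(15−j) = 2j − 15.
Set 2j − 15 = 3: j = 9.
C(15,9) = 5005; 2^9 = 512; 2^6 = 64.
Coefficient = 5005 · 512 · 64 = 164003840.

164003840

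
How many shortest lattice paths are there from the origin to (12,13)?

Each path is a sequence of 25 steps with 12 rights: C(25,12) = 5200300.

5200300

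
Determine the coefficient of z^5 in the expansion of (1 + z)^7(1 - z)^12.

-36

Coefficient of z^5 = Σ_{j} C(7,j)·1^j·C(12,5-j)·(-1)^(5-j) for j from 0 to 5.
= (-792) + 3465 + (-4620) + 2310 + (-420) + 21 = -36.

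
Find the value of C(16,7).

11440

C(16,7) = (16·15·14·13·12·11·10) / 7! = 57657600 / 5040 = 11440.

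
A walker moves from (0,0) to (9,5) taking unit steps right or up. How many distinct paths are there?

Each path is a sequence of 14 steps with 9 rights: C(14,9) = 2002.

2002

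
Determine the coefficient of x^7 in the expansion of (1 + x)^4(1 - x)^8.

-8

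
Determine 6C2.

15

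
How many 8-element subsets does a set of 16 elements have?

C(16,8) = (16·15·14·13·12·11·10·9) / 8! = 518918400 / 40320 = 12870.

12870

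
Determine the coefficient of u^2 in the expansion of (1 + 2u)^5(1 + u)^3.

Coefficient of u^2 = Σ_{j} C(5,j)·2^j·C(3,2-j)·1^(2-j) for j from 0 to 2.
= 3 + 30 + 40 = 73.

73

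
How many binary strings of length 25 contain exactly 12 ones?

Choose the 12 positions: C(25,12) = 5200300.

5200300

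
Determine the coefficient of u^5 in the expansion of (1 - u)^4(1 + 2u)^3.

Coefficient of u^5 = Σ_{j} C(4,j)·(-1)^j·C(3,5-j)·2^(5-j) for j from 2 to 4.
= 48 + (-48) + 6 = 6.

6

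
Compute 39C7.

15380937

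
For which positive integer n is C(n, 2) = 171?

19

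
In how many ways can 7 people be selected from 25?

This is C(25,7) = 480700.

480700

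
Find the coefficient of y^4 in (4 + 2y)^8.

The general term is C(8,j)·(4)^j·(2y)^(8-j); the y^4 term has j = 4.
C(8,4) = 70.
Coefficient = C(8,4) · 4^4 · 2^4 = 70 · 256 · 16 = 286720.

286720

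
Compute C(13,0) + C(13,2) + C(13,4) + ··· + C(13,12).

Even-i terms of row 13 sum to 2^12 = 4096.

4096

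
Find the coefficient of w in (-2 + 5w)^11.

56320

The general term is C(11,j)·(-2)^j·(5w)^(11-j); the w^1 term has j = 10.
C(11,10) = 11.
Coefficient = C(11,10) · (-2)^10 · 5^1 = 11 · 1024 · 5 = 56320.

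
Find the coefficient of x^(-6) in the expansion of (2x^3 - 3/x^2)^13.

-225173520

General term: C(13,j)·(2x^3)^j·(-3/x^2)^(13-j), with x-exponent 3j − 2(13−j) = 5j − 26.
Set 5j − 26 = -6: j = 4.
C(13,4) = 715; 2^4 = 16; (-3)^9 = -19683.
Coefficient = 715 · 16 · (-19683) = -225173520.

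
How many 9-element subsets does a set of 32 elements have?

28048800

C(32,9) = (32·31·30·29·28·27·26·25·24) / 9! = 10178348544000 / 362880 = 28048800.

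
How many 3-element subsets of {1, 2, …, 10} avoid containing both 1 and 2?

All 3-subsets: C(10,3) = 120. Those containing both fixed elements: C(8,1) = 8.
120 − 8 = 112.

112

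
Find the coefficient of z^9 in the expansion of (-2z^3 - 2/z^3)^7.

General term: C(7,j)·(-2z^3)^j·(-2/z^3)^(7-j), with z-exponent 3j − 3(7−j) = 6j − 21.
Set 6j − 21 = 9: j = 5.
C(7,5) = 21; (-2)^5 = -32; (-2)^2 = 4.
Coefficient = 21 · (-32) · 4 = -2688.

-2688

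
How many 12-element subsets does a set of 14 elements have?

91

C(14,12) = C(14,2) by symmetry.
C(14,2) = (14·13) / 2! = 182 / 2 = 91.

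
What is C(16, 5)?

4368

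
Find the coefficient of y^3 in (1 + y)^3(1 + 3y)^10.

4546

Coefficient of y^3 = Σ_{j} C(3,j)·1^j·C(10,3-j)·3^(3-j) for j from 0 to 3.
= 3240 + 1215 + 90 + 1 = 4546.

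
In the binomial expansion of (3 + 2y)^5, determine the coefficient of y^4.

240

The general term is C(5,j)·(3)^j·(2y)^(5-j); the y^4 term has j = 1.
C(5,1) = 5.
Coefficient = C(5,1) · 3^1 · 2^4 = 5 · 3 · 16 = 240.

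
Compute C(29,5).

118755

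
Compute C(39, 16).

37711260990

C(39,16) = (39·38·37·36·35·34·33·32·31·30·29·28·27·26·25·24) / 16! = 789024790105300869120000 / 20922789888000 = 37711260990.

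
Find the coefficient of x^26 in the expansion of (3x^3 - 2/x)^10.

-393660

General term: C(10,j)·(3x^3)^j·(-2/x)^(10-j), with x-exponent 3j − 1(10−j) = 4j − 10.
Set 4j − 10 = 26: j = 9.
C(10,9) = 10; 3^9 = 19683; (-2)^1 = -2.
Coefficient = 10 · 19683 · (-2) = -393660.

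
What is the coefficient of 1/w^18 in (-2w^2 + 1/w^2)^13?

312

General term: C(13,j)·(-2w^2)^j·(1/w^2)^(13-j), with w-exponent 2j − 2(13−j) = 4j − 26.
Set 4j − 26 = -18: j = 2.
C(13,2) = 78; (-2)^2 = 4; 1^11 = 1.
Coefficient = 78 · 4 · 1 = 312.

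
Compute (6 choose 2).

15

C(6,2) = (6·5) / 2! = 30 / 2 = 15.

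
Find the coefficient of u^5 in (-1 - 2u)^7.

-672

The general term is C(7,j)·(-1)^j·(-2u)^(7-j); the u^5 term has j = 2.
C(7,2) = 21.
Coefficient = C(7,2) · (-2)^5 = 21 · (-32) = -672.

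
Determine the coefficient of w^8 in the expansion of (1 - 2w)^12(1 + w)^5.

-4400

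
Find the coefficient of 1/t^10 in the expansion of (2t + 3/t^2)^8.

General term: C(8,j)·(2t)^j·(3/t^2)^(8-j), with t-exponent 1j − 2(8−j) = 3j − 16.
Set 3j − 16 = -10: j = 2.
C(8,2) = 28; 2^2 = 4; 3^6 = 729.
Coefficient = 28 · 4 · 729 = 81648.

81648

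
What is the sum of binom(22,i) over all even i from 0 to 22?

Even-i terms of row 22 sum to 2^21 = 2097152.

2097152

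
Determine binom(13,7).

C(13,7) = C(13,6) by symmetry.
C(13,6) = (13·12·11·10·9·8) / 6! = 1235520 / 720 = 1716.

1716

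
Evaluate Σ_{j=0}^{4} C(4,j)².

70

By Vandermonde's identity, Σ C(4,j)² = C(8,4) = 70.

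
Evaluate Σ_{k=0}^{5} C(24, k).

1 + 24 + 276 + 2024 + 10626 + 42504 = 55455.

55455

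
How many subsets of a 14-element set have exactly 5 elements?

2002

Choose the 5 positions: C(14,5) = 2002.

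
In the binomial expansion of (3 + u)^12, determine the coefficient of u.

The general term is C(12,j)·(3)^j·(u)^(12-j); the u^1 term has j = 11.
C(12,11) = 12.
Coefficient = C(12,11) · 3^11 = 12 · 177147 = 2125764.

2125764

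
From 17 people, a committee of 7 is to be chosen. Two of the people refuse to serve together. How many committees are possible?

All 7-subsets: C(17,7) = 19448. Those containing both fixed elements: C(15,5) = 3003.
19448 − 3003 = 16445.

16445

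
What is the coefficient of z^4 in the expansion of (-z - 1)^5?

The general term is C(5,j)·(-z)^j·(-1)^(5-j); the z^4 term has j = 4.
C(5,4) = 5.
Coefficient = C(5,4) · (-1)^1 = 5 · (-1) = -5.

-5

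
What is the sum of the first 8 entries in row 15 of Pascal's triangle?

16384

1 + 15 + 105 + 455 + 1365 + 3003 + 5005 + 6435 = 16384.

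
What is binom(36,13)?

C(36,13) = (36·35·34·33·32·31·30·29·28·27·26·25·24) / 13! = 14389334903623680000 / 6227020800 = 2310789600.

2310789600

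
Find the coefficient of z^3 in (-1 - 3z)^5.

The general term is C(5,j)·(-1)^j·(-3z)^(5-j); the z^3 term has j = 2.
C(5,2) = 10.
Coefficient = C(5,2) · (-3)^3 = 10 · (-27) = -270.

-270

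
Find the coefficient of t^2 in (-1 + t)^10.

45

The general term is C(10,j)·(-1)^j·(t)^(10-j); the t^2 term has j = 8.
C(10,8) = 45.
Coefficient = C(10,8) = 45.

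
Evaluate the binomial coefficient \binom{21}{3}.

C(21,3) = (21·20·19) / 3! = 7980 / 6 = 1330.

1330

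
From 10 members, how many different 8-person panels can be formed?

This is C(10,8) = 45.

45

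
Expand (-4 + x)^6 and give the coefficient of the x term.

-6144

The general term is C(6,j)·(-4)^j·(x)^(6-j); the x^1 term has j = 5.
C(6,5) = 6.
Coefficient = C(6,5) · (-4)^5 = 6 · (-1024) = -6144.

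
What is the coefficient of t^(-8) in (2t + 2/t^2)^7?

2688

General term: C(7,j)·(2t)^j·(2/t^2)^(7-j), with t-exponent 1j − 2(7−j) = 3j − 14.
Set 3j − 14 = -8: j = 2.
C(7,2) = 21; 2^2 = 4; 2^5 = 32.
Coefficient = 21 · 4 · 32 = 2688.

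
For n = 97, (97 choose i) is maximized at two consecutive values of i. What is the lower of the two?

48

For odd n = 97, C(97,i) peaks at i = (n−1)/2 and (n+1)/2; the lower is 48.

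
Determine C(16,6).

8008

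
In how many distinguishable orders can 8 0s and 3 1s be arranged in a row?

Choose positions for the 0s: C(11,8) = 165.

165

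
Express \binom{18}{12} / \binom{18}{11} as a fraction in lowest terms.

7/12

C(n,k+1)/C(n,k) = (n−k)/(k+1) = (18−11)/(11+1) = 7/12.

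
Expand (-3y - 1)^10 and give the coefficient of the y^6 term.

153090

The general term is C(10,j)·(-3y)^j·(-1)^(10-j); the y^6 term has j = 6.
C(10,6) = 210.
Coefficient = C(10,6) · (-3)^6 = 210 · 729 = 153090.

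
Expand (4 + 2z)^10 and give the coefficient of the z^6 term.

3440640

The general term is C(10,j)·(4)^j·(2z)^(10-j); the z^6 term has j = 4.
C(10,4) = 210.
Coefficient = C(10,4) · 4^4 · 2^6 = 210 · 256 · 64 = 3440640.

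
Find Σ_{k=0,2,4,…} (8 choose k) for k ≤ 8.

Half of (1+1)^8 + (1−1)^8 gives the even-index sum: 2^7 = 128.

128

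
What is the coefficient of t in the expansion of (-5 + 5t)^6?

-93750

The general term is C(6,j)·(-5)^j·(5t)^(6-j); the t^1 term has j = 5.
C(6,5) = 6.
Coefficient = C(6,5) · (-5)^5 · 5^1 = 6 · (-3125) · 5 = -93750.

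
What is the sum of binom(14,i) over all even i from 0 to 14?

8192

Half of (1+1)^14 + (1−1)^14 gives the even-index sum: 2^13 = 8192.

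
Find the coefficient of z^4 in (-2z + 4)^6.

3840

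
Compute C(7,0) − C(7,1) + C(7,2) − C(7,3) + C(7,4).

The partial alternating sum Σ_{k=0}^{4} (−1)^k C(7,k) = (−1)^4 C(6,4) = 15.

15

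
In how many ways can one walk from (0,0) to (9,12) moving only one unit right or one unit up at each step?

293930

Each path is a sequence of 21 steps with 9 rights: C(21,9) = 293930.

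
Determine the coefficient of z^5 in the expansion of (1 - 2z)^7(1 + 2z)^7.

0

Coefficient of z^5 = Σ_{j} C(7,j)·(-2)^j·C(7,5-j)·2^(5-j) for j from 0 to 5.
= 672 + (-7840) + 23520 + (-23520) + 7840 + (-672) = 0.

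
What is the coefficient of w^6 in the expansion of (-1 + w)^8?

28

The general term is C(8,j)·(-1)^j·(w)^(8-j); the w^6 term has j = 2.
C(8,2) = 28.
Coefficient = C(8,2) = 28.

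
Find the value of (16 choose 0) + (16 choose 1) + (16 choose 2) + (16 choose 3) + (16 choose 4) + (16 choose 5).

1 + 16 + 120 + 560 + 1820 + 4368 = 6885.

6885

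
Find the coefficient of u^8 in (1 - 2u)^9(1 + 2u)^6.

-11520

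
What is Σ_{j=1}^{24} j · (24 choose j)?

Differentiating (1+x)^24 and setting x=1: Σ j·C(24,j) = 24·2^23 = 201326592.

201326592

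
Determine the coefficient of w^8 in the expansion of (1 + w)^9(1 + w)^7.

(1 + w)^9(1 + w)^7 = (1 + w)^16, so the coefficient of w^8 is C(16,8)·1^8 = 12870·1 = 12870.

12870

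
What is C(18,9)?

C(18,9) = (18·17·16·15·14·13·12·11·10) / 9! = 17643225600 / 362880 = 48620.

48620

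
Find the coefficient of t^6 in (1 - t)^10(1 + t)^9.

Coefficient of t^6 = Σ_{j} C(10,j)·(-1)^j·C(9,6-j)·1^(6-j) for j from 0 to 6.
= 84 + (-1260) + 5670 + (-10080) + 7560 + (-2268) + 210 = -84.

-84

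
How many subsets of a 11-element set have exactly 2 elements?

Choose the 2 positions: C(11,2) = 55.

55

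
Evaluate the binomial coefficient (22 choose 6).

C(22,6) = (22·21·20·19·18·17) / 6! = 53721360 / 720 = 74613.

74613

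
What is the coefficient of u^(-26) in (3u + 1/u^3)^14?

81081

General term: C(14,j)·(3u)^j·(1/u^3)^(14-j), with u-exponent 1j − 3(14−j) = 4j − 42.
Set 4j − 42 = -26: j = 4.
C(14,4) = 1001; 3^4 = 81; 1^10 = 1.
Coefficient = 1001 · 81 · 1 = 81081.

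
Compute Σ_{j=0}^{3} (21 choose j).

1562

1 + 21 + 210 + 1330 = 1562.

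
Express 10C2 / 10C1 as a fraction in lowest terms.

9/2

C(n,k+1)/C(n,k) = (n−k)/(k+1) = (10−1)/(1+1) = 9/2.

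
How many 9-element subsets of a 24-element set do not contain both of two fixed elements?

1136960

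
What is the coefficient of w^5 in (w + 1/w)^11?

165

General term: C(11,j)·(w)^j·(1/w)^(11-j), with w-exponent 1j − 1(11−j) = 2j − 11.
Set 2j − 11 = 5: j = 8.
C(11,8) = 165; 1^8 = 1; 1^3 = 1.
Coefficient = 165 · 1 · 1 = 165.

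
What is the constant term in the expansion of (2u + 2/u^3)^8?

7168

General term: C(8,j)·(2u)^j·(2/u^3)^(8-j), with u-exponent 1j − 3(8−j) = 4j − 24.
Set 4j − 24 = 0: j = 6.
C(8,6) = 28; 2^6 = 64; 2^2 = 4.
Coefficient = 28 · 64 · 4 = 7168.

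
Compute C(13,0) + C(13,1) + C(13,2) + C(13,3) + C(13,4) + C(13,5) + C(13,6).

1 + 13 + 78 + 286 + 715 + 1287 + 1716 = 4096.

4096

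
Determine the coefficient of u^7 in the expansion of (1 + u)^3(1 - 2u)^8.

Coefficient of u^7 = Σ_{j} C(3,j)·1^j·C(8,7-j)·(-2)^(7-j) for j from 0 to 3.
= (-1024) + 5376 + (-5376) + 1120 = 96.

96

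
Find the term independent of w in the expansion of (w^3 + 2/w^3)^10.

8064

General term: C(10,j)·(w^3)^j·(2/w^3)^(10-j), with w-exponent 3j − 3(10−j) = 6j − 30.
Set 6j − 30 = 0: j = 5.
C(10,5) = 252; 1^5 = 1; 2^5 = 32.
Coefficient = 252 · 1 · 32 = 8064.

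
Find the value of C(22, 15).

C(22,15) = C(22,7) by symmetry.
C(22,7) = (22·21·20·19·18·17·16) / 7! = 859541760 / 5040 = 170544.

170544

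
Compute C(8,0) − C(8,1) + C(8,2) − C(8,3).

The partial alternating sum Σ_{k=0}^{3} (−1)^k C(8,k) = (−1)^3 C(7,3) = -35.

-35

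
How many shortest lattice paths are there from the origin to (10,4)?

1001

Each path is a sequence of 14 steps with 10 rights: C(14,10) = 1001.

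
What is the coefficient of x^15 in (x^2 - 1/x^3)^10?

-10

General term: C(10,j)·(x^2)^j·(-1/x^3)^(10-j), with x-exponent 2j − 3(10−j) = 5j − 30.
Set 5j − 30 = 15: j = 9.
C(10,9) = 10; 1^9 = 1; (-1)^1 = -1.
Coefficient = 10 · 1 · (-1) = -10.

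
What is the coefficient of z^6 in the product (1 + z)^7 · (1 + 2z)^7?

Coefficient of z^6 = Σ_{j} C(7,j)·1^j·C(7,6-j)·2^(6-j) for j from 0 to 6.
= 448 + 4704 + 11760 + 9800 + 2940 + 294 + 7 = 29953.

29953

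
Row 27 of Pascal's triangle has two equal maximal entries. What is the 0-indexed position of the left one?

13

For odd n = 27, C(27,r) peaks at r = (n−1)/2 and (n+1)/2; the lesser is 13.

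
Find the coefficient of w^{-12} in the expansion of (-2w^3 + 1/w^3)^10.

-960

General term: C(10,j)·(-2w^3)^j·(1/w^3)^(10-j), with w-exponent 3j − 3(10−j) = 6j − 30.
Set 6j − 30 = -12: j = 3.
C(10,3) = 120; (-2)^3 = -8; 1^7 = 1.
Coefficient = 120 · (-8) · 1 = -960.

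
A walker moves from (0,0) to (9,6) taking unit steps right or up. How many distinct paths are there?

5005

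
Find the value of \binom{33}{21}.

C(33,21) = C(33,12) by symmetry.
C(33,12) = (33·32·31·30·29·28·27·26·25·24·23·22) / 12! = 169958063987712000 / 479001600 = 354817320.

354817320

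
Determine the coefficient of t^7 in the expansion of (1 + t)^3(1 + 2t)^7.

4048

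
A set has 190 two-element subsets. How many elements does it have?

20

n(n−1)/2 = 190 ⇒ n(n−1) = 380. Since 20·19 = 380, n = 20.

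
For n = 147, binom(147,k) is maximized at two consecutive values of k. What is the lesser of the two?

For odd n = 147, C(147,k) peaks at k = (n−1)/2 and (n+1)/2; the lesser is 73.

73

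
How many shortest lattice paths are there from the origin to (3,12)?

455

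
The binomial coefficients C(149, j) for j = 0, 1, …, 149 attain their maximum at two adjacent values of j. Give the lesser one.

74

For odd n = 149, C(149,j) peaks at j = (n−1)/2 and (n+1)/2; the lesser is 74.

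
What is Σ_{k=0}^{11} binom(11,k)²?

705432

Σ C(11,k)² is the coefficient of x^11 in (1+x)^11(1+x)^11 = (1+x)^22, i.e. C(22,11) = 705432.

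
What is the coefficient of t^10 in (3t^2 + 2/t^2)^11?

8660520

General term: C(11,j)·(3t^2)^j·(2/t^2)^(11-j), with t-exponent 2j − 2(11−j) = 4j − 22.
Set 4j − 22 = 10: j = 8.
C(11,8) = 165; 3^8 = 6561; 2^3 = 8.
Coefficient = 165 · 6561 · 8 = 8660520.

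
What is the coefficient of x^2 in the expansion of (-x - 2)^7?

The general term is C(7,j)·(-x)^j·(-2)^(7-j); the x^2 term has j = 2.
C(7,2) = 21.
Coefficient = C(7,2) · (-2)^5 = 21 · (-32) = -672.

-672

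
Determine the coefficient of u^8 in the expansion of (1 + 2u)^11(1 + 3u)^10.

271577685

Coefficient of u^8 = Σ_{j} C(11,j)·2^j·C(10,8-j)·3^(8-j) for j from 0 to 8.
= 295245 + 5773680 + 33679800 + 80831520 + 89812800 + 47900160 + 11975040 + 1267200 + 42240 = 271577685.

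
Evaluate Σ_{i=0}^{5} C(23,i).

44552

1 + 23 + 253 + 1771 + 8855 + 33649 = 44552.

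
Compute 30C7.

2035800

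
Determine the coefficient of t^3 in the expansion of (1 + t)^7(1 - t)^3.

-8

Coefficient of t^3 = Σ_{j} C(7,j)·1^j·C(3,3-j)·(-1)^(3-j) for j from 0 to 3.
= (-1) + 21 + (-63) + 35 = -8.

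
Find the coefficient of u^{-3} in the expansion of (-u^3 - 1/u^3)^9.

General term: C(9,j)·(-u^3)^j·(-1/u^3)^(9-j), with u-exponent 3j − 3(9−j) = 6j − 27.
Set 6j − 27 = -3: j = 4.
C(9,4) = 126; (-1)^4 = 1; (-1)^5 = -1.
Coefficient = 126 · 1 · (-1) = -126.

-126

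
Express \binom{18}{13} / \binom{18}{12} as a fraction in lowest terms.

6/13

C(n,k+1)/C(n,k) = (n−k)/(k+1) = (18−12)/(12+1) = 6/13.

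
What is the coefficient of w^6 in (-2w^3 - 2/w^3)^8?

14336

General term: C(8,j)·(-2w^3)^j·(-2/w^3)^(8-j), with w-exponent 3j − 3(8−j) = 6j − 24.
Set 6j − 24 = 6: j = 5.
C(8,5) = 56; (-2)^5 = -32; (-2)^3 = -8.
Coefficient = 56 · (-32) · (-8) = 14336.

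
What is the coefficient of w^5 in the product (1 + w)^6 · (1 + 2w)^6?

5418

Coefficient of w^5 = Σ_{j} C(6,j)·1^j·C(6,5-j)·2^(5-j) for j from 0 to 5.
= 192 + 1440 + 2400 + 1200 + 180 + 6 = 5418.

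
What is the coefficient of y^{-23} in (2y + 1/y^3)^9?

18

General term: C(9,j)·(2y)^j·(1/y^3)^(9-j), with y-exponent 1j − 3(9−j) = 4j − 27.
Set 4j − 27 = -23: j = 1.
C(9,1) = 9; 2^1 = 2; 1^8 = 1.
Coefficient = 9 · 2 · 1 = 18.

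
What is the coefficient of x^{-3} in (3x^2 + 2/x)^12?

3041280

General term: C(12,j)·(3x^2)^j·(2/x)^(12-j), with x-exponent 2j − 1(12−j) = 3j − 12.
Set 3j − 12 = -3: j = 3.
C(12,3) = 220; 3^3 = 27; 2^9 = 512.
Coefficient = 220 · 27 · 512 = 3041280.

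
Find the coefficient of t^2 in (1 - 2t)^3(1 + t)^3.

Coefficient of t^2 = Σ_{j} C(3,j)·(-2)^j·C(3,2-j)·1^(2-j) for j from 0 to 2.
= 3 + (-18) + 12 = -3.

-3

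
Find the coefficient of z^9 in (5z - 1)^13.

1396484375

The general term is C(13,j)·(5z)^j·(-1)^(13-j); the z^9 term has j = 9.
C(13,9) = 715.
Coefficient = C(13,9) · 5^9 = 715 · 1953125 = 1396484375.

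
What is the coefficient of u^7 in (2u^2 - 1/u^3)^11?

-42240

General term: C(11,j)·(2u^2)^j·(-1/u^3)^(11-j), with u-exponent 2j − 3(11−j) = 5j − 33.
Set 5j − 33 = 7: j = 8.
C(11,8) = 165; 2^8 = 256; (-1)^3 = -1.
Coefficient = 165 · 256 · (-1) = -42240.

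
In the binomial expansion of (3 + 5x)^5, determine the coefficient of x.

2025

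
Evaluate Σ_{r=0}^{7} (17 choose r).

41226

1 + 17 + 136 + 680 + 2380 + 6188 + 12376 + 19448 = 41226.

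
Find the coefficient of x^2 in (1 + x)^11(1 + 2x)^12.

Coefficient of x^2 = Σ_{j} C(11,j)·1^j·C(12,2-j)·2^(2-j) for j from 0 to 2.
= 264 + 264 + 55 = 583.

583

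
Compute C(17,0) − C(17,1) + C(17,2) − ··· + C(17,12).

The partial alternating sum Σ_{k=0}^{12} (−1)^k C(17,k) = (−1)^12 C(16,12) = 1820.

1820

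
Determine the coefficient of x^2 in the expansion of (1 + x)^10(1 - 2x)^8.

Coefficient of x^2 = Σ_{j} C(10,j)·1^j·C(8,2-j)·(-2)^(2-j) for j from 0 to 2.
= 112 + (-160) + 45 = -3.

-3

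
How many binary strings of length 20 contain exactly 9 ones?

Choose the 9 positions: C(20,9) = 167960.

167960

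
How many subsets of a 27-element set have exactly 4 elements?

Choose the 4 positions: C(27,4) = 17550.

17550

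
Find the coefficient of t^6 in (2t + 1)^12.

The general term is C(12,j)·(2t)^j·(1)^(12-j); the t^6 term has j = 6.
C(12,6) = 924.
Coefficient = C(12,6) · 2^6 = 924 · 64 = 59136.

59136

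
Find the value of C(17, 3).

680

C(17,3) = (17·16·15) / 3! = 4080 / 6 = 680.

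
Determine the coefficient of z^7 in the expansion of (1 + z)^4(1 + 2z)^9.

59040

Coefficient of z^7 = Σ_{j} C(4,j)·1^j·C(9,7-j)·2^(7-j) for j from 0 to 4.
= 4608 + 21504 + 24192 + 8064 + 672 = 59040.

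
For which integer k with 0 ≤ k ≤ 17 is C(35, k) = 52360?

4

C(35,k) increases on 0 ≤ k ≤ 17. C(35,3) = 6545 and C(35,4) = 52360, so k = 4.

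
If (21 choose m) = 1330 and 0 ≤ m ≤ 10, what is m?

C(21,m) increases on 0 ≤ m ≤ 10. C(21,2) = 210 and C(21,3) = 1330, so m = 3.

3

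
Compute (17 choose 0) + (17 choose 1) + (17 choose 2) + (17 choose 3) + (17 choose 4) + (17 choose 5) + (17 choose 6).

1 + 17 + 136 + 680 + 2380 + 6188 + 12376 = 21778.

21778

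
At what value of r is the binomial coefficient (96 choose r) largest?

48

C(96,r) is maximized at r = 96/2 = 48.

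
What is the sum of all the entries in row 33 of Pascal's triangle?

Setting x = 1 in (1+x)^33 gives Σ C(33,j) = 2^33 = 8589934592.

8589934592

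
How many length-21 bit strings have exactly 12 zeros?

293930

Choose the 12 positions: C(21,12) = 293930.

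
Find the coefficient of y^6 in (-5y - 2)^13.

The general term is C(13,j)·(-5y)^j·(-2)^(13-j); the y^6 term has j = 6.
C(13,6) = 1716.
Coefficient = C(13,6) · (-5)^6 · (-2)^7 = 1716 · 15625 · (-128) = -3432000000.

-3432000000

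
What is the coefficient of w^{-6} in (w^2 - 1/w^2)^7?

-21

General term: C(7,j)·(w^2)^j·(-1/w^2)^(7-j), with w-exponent 2j − 2(7−j) = 4j − 14.
Set 4j − 14 = -6: j = 2.
C(7,2) = 21; 1^2 = 1; (-1)^5 = -1.
Coefficient = 21 · 1 · (-1) = -21.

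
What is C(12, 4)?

495

C(12,4) = (12·11·10·9) / 4! = 11880 / 24 = 495.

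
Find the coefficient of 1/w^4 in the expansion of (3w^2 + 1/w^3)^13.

General term: C(13,j)·(3w^2)^j·(1/w^3)^(13-j), with w-exponent 2j − 3(13−j) = 5j − 39.
Set 5j − 39 = -4: j = 7.
C(13,7) = 1716; 3^7 = 2187; 1^6 = 1.
Coefficient = 1716 · 2187 · 1 = 3752892.

3752892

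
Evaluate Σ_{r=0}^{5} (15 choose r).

1 + 15 + 105 + 455 + 1365 + 3003 = 4944.

4944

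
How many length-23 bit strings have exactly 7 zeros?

245157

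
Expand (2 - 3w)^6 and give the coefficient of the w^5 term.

The general term is C(6,j)·(2)^j·(-3w)^(6-j); the w^5 term has j = 1.
C(6,1) = 6.
Coefficient = C(6,1) · 2^1 · (-3)^5 = 6 · 2 · (-243) = -2916.

-2916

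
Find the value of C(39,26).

C(39,26) = C(39,13) by symmetry.
C(39,13) = (39·38·37·36·35·34·33·32·31·30·29·28·27) / 13! = 50578512186237235200 / 6227020800 = 8122425444.

8122425444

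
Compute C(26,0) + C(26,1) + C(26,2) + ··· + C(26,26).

67108864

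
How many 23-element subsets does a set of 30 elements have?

C(30,23) = C(30,7) by symmetry.
C(30,7) = (30·29·28·27·26·25·24) / 7! = 10260432000 / 5040 = 2035800.

2035800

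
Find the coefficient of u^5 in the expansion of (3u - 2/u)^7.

General term: C(7,j)·(3u)^j·(-2/u)^(7-j), with u-exponent 1j − 1(7−j) = 2j − 7.
Set 2j − 7 = 5: j = 6.
C(7,6) = 7; 3^6 = 729; (-2)^1 = -2.
Coefficient = 7 · 729 · (-2) = -10206.

-10206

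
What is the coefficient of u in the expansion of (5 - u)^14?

-17089843750

The general term is C(14,j)·(5)^j·(-u)^(14-j); the u^1 term has j = 13.
C(14,13) = 14.
Coefficient = C(14,13) · 5^13 · (-1)^1 = 14 · 1220703125 · (-1) = -17089843750.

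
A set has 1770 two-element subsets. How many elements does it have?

n(n−1)/2 = 1770 ⇒ n(n−1) = 3540. Since 60·59 = 3540, n = 60.

60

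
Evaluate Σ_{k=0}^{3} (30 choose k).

4526

1 + 30 + 435 + 4060 = 4526.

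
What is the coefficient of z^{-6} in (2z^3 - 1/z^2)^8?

General term: C(8,j)·(2z^3)^j·(-1/z^2)^(8-j), with z-exponent 3j − 2(8−j) = 5j − 16.
Set 5j − 16 = -6: j = 2.
C(8,2) = 28; 2^2 = 4; (-1)^6 = 1.
Coefficient = 28 · 4 · 1 = 112.

112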